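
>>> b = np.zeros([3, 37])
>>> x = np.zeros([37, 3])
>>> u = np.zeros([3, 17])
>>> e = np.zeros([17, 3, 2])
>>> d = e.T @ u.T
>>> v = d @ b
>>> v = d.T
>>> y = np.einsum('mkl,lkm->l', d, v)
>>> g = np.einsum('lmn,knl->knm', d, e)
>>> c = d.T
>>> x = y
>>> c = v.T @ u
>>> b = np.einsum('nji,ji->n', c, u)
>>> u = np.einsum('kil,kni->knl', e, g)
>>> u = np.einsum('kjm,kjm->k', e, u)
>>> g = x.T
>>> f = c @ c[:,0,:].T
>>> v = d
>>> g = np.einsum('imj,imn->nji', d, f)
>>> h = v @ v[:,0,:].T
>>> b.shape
(2,)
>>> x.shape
(3,)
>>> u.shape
(17,)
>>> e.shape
(17, 3, 2)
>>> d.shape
(2, 3, 3)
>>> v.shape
(2, 3, 3)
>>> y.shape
(3,)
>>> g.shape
(2, 3, 2)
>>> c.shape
(2, 3, 17)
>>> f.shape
(2, 3, 2)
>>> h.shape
(2, 3, 2)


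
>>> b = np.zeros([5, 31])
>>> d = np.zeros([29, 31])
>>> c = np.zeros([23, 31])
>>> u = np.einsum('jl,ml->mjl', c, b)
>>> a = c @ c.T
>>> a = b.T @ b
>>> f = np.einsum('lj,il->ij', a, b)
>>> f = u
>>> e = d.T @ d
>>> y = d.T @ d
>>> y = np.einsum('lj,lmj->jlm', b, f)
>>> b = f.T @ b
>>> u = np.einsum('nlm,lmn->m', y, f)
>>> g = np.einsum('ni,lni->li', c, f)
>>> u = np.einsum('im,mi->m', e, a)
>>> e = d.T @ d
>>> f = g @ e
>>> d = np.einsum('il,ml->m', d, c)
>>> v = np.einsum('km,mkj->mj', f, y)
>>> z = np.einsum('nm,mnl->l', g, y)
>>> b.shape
(31, 23, 31)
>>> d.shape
(23,)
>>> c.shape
(23, 31)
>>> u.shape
(31,)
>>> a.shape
(31, 31)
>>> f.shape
(5, 31)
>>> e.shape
(31, 31)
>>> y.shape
(31, 5, 23)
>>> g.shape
(5, 31)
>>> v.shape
(31, 23)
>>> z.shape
(23,)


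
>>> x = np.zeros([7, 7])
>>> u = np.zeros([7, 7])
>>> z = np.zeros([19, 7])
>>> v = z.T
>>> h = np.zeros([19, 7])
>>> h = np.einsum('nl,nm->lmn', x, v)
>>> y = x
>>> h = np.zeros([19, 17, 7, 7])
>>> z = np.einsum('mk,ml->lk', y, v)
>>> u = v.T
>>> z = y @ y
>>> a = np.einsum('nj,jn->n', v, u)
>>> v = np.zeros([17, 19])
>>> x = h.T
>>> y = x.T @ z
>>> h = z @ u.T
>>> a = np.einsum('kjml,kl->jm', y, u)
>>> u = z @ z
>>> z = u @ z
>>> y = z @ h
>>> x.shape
(7, 7, 17, 19)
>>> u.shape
(7, 7)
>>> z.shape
(7, 7)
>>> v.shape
(17, 19)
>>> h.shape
(7, 19)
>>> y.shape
(7, 19)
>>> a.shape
(17, 7)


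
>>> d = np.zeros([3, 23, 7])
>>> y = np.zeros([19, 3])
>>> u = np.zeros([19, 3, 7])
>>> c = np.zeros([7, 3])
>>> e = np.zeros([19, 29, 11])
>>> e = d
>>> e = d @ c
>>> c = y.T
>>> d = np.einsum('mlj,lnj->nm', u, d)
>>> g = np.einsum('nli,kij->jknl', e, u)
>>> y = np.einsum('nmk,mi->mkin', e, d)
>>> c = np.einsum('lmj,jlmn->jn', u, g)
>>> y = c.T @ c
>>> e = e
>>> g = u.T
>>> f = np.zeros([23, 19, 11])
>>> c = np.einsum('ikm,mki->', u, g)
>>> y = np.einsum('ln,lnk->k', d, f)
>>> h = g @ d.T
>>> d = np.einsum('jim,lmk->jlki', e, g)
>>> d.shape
(3, 7, 19, 23)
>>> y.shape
(11,)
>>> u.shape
(19, 3, 7)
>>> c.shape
()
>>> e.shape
(3, 23, 3)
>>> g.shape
(7, 3, 19)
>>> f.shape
(23, 19, 11)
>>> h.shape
(7, 3, 23)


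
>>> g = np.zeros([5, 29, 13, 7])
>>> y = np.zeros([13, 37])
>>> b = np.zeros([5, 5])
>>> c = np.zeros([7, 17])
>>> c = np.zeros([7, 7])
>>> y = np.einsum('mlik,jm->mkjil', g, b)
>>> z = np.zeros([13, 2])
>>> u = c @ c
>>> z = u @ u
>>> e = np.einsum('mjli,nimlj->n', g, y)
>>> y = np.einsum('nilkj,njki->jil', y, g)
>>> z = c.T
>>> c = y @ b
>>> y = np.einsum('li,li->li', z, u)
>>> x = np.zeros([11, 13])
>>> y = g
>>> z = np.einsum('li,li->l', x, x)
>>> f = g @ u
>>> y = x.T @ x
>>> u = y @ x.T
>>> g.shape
(5, 29, 13, 7)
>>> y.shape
(13, 13)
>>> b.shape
(5, 5)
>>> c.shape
(29, 7, 5)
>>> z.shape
(11,)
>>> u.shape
(13, 11)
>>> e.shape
(5,)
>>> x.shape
(11, 13)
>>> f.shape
(5, 29, 13, 7)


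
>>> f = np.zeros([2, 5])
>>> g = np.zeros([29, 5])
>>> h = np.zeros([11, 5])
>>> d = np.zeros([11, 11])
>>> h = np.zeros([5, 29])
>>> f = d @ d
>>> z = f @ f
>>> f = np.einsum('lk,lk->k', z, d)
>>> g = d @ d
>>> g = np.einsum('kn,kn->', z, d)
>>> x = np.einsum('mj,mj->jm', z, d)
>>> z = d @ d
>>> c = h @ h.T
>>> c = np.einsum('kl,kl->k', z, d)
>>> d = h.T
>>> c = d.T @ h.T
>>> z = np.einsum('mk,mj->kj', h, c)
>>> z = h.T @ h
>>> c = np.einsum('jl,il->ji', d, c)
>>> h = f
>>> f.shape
(11,)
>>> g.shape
()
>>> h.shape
(11,)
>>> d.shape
(29, 5)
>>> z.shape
(29, 29)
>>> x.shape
(11, 11)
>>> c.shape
(29, 5)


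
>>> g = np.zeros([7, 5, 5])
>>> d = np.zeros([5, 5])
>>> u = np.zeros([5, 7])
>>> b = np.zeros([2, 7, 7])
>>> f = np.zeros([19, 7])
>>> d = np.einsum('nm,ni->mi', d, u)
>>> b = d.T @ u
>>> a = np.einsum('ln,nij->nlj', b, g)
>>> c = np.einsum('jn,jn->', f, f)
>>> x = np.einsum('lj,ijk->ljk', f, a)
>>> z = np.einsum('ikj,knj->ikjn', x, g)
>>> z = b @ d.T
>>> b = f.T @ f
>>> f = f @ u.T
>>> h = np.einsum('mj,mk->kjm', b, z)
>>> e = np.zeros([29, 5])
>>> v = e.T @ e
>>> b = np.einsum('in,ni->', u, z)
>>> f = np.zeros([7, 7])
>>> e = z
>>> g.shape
(7, 5, 5)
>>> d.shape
(5, 7)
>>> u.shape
(5, 7)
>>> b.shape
()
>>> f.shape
(7, 7)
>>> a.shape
(7, 7, 5)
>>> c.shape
()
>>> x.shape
(19, 7, 5)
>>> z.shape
(7, 5)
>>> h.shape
(5, 7, 7)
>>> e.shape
(7, 5)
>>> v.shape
(5, 5)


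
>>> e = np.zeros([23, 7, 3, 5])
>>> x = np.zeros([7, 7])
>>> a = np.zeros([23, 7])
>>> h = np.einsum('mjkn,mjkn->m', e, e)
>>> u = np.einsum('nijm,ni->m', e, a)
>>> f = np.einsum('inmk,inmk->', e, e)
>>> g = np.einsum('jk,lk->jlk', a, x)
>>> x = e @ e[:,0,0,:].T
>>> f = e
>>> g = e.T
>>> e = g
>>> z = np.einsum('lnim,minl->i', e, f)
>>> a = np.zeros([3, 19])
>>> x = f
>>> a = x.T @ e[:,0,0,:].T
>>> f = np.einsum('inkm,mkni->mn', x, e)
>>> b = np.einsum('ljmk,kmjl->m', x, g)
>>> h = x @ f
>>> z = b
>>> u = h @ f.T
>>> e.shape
(5, 3, 7, 23)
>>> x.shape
(23, 7, 3, 5)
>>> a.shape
(5, 3, 7, 5)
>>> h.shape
(23, 7, 3, 7)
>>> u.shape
(23, 7, 3, 5)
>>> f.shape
(5, 7)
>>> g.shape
(5, 3, 7, 23)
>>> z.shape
(3,)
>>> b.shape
(3,)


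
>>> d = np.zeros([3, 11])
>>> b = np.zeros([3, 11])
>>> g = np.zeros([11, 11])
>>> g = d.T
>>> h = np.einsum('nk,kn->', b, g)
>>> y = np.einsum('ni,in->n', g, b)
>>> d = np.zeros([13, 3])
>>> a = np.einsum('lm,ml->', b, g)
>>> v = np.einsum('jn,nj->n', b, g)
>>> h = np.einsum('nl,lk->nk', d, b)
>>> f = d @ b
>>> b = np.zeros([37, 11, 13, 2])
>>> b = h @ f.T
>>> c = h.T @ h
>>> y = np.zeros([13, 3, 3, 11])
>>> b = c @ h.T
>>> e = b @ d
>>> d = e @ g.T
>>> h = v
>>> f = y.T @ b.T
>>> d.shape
(11, 11)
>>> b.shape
(11, 13)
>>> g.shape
(11, 3)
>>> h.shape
(11,)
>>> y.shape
(13, 3, 3, 11)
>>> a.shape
()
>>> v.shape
(11,)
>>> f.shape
(11, 3, 3, 11)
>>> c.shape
(11, 11)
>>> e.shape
(11, 3)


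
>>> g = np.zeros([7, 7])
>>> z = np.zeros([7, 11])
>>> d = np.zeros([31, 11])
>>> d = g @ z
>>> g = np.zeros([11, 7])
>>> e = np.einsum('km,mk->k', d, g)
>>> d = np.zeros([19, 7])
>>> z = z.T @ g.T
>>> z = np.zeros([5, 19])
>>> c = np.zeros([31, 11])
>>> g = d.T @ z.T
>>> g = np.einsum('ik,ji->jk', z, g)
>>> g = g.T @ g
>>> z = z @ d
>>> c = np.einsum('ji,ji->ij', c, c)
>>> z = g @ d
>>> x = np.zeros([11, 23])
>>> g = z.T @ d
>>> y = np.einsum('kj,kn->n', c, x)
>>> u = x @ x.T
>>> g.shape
(7, 7)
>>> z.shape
(19, 7)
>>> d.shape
(19, 7)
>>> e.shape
(7,)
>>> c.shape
(11, 31)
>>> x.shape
(11, 23)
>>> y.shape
(23,)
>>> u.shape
(11, 11)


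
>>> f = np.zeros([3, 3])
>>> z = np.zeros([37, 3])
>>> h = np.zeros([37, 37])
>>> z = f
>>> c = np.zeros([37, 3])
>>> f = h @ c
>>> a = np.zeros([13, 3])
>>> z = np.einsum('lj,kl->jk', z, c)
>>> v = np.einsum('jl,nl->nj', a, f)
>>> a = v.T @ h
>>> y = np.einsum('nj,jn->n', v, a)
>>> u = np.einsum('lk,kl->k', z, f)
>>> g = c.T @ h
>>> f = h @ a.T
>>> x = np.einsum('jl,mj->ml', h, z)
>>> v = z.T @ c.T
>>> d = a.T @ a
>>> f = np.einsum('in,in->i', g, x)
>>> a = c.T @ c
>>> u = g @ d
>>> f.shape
(3,)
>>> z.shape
(3, 37)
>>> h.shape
(37, 37)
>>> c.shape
(37, 3)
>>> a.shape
(3, 3)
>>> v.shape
(37, 37)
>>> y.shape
(37,)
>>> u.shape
(3, 37)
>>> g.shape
(3, 37)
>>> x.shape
(3, 37)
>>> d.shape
(37, 37)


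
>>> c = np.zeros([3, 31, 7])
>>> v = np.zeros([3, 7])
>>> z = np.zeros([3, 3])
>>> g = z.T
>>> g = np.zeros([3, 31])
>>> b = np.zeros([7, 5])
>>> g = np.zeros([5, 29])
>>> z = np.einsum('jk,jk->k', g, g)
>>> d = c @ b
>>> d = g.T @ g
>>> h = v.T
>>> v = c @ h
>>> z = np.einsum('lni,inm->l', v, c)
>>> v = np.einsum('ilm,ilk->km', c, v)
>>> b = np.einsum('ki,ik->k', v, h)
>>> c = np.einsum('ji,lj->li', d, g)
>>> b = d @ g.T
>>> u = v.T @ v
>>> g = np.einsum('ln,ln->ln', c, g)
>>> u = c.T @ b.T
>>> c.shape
(5, 29)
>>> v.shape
(3, 7)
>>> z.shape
(3,)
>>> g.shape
(5, 29)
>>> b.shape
(29, 5)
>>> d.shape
(29, 29)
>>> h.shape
(7, 3)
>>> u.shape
(29, 29)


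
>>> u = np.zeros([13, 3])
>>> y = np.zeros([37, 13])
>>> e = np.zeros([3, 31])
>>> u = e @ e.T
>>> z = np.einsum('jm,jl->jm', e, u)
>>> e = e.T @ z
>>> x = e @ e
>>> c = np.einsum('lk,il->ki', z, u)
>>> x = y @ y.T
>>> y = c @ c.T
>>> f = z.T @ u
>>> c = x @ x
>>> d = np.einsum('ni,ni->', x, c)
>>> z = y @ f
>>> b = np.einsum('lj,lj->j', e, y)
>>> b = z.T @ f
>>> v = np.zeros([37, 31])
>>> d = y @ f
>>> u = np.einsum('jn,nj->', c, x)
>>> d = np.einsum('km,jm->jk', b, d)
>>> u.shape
()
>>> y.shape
(31, 31)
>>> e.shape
(31, 31)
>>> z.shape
(31, 3)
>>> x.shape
(37, 37)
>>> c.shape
(37, 37)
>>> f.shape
(31, 3)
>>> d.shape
(31, 3)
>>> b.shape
(3, 3)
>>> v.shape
(37, 31)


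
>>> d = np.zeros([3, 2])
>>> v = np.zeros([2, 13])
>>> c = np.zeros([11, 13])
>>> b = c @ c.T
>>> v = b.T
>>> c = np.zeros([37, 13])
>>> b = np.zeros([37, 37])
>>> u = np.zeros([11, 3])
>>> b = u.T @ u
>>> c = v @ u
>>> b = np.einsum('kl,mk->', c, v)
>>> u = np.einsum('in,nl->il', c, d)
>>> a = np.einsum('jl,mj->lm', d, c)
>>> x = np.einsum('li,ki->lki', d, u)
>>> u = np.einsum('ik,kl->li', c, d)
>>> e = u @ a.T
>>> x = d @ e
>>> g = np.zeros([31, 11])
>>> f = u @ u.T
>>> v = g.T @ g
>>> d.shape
(3, 2)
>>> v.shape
(11, 11)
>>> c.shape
(11, 3)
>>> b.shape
()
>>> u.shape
(2, 11)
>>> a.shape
(2, 11)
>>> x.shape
(3, 2)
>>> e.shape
(2, 2)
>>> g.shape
(31, 11)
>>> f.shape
(2, 2)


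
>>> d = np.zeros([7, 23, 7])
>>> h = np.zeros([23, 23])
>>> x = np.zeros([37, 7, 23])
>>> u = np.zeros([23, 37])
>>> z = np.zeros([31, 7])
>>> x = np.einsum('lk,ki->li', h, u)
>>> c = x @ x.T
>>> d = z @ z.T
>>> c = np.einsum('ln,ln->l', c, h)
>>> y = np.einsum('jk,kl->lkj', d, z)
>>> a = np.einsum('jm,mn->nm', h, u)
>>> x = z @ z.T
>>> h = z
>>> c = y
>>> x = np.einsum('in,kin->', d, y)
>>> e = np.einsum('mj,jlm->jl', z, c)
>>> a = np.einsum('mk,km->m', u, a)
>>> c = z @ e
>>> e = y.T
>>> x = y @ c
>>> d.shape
(31, 31)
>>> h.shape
(31, 7)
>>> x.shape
(7, 31, 31)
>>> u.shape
(23, 37)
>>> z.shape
(31, 7)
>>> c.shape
(31, 31)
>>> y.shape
(7, 31, 31)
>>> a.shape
(23,)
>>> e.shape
(31, 31, 7)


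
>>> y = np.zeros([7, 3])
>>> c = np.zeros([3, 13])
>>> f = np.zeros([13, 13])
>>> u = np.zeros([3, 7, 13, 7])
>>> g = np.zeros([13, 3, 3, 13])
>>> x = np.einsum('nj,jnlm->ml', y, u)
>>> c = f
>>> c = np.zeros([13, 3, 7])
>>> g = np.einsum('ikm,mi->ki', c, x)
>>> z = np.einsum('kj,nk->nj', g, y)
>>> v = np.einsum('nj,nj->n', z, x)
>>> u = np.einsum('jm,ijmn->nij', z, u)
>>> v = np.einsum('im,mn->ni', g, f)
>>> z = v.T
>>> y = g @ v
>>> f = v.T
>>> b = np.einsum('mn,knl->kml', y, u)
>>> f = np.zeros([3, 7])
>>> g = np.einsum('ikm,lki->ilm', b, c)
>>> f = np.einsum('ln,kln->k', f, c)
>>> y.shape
(3, 3)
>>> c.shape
(13, 3, 7)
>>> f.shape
(13,)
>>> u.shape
(7, 3, 7)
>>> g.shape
(7, 13, 7)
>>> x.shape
(7, 13)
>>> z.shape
(3, 13)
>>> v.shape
(13, 3)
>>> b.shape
(7, 3, 7)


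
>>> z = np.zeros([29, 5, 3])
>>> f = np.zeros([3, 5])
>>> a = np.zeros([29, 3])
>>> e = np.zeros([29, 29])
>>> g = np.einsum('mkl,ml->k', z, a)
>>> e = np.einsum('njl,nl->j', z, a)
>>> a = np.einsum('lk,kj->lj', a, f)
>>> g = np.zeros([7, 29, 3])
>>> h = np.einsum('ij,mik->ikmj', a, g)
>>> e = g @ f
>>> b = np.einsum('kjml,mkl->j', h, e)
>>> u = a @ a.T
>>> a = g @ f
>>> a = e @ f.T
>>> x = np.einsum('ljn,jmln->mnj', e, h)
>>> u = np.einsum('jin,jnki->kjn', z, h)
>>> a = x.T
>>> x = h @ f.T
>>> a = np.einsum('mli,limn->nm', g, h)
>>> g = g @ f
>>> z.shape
(29, 5, 3)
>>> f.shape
(3, 5)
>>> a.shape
(5, 7)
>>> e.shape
(7, 29, 5)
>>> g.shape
(7, 29, 5)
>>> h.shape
(29, 3, 7, 5)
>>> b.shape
(3,)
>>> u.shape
(7, 29, 3)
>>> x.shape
(29, 3, 7, 3)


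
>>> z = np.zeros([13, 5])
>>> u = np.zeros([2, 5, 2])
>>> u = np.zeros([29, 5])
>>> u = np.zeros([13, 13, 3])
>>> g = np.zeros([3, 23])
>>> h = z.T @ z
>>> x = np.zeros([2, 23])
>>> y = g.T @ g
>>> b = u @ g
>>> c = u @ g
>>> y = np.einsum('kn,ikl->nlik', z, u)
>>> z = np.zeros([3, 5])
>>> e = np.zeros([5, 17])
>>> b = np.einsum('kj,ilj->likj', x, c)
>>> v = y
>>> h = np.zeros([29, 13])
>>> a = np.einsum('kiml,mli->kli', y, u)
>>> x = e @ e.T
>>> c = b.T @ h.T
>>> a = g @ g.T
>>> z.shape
(3, 5)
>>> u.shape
(13, 13, 3)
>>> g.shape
(3, 23)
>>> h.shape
(29, 13)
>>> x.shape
(5, 5)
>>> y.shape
(5, 3, 13, 13)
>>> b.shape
(13, 13, 2, 23)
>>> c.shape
(23, 2, 13, 29)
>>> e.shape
(5, 17)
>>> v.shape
(5, 3, 13, 13)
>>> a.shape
(3, 3)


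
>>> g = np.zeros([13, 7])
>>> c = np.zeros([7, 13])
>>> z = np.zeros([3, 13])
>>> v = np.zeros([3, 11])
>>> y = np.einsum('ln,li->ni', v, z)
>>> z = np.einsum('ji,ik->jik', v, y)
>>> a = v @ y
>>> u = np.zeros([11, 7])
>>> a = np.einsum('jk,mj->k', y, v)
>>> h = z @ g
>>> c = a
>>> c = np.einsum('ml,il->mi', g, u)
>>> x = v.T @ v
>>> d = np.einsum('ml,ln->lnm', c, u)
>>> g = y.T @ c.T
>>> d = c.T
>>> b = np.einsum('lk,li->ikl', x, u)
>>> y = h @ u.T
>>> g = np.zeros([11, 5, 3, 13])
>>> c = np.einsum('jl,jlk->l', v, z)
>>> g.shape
(11, 5, 3, 13)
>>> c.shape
(11,)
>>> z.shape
(3, 11, 13)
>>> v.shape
(3, 11)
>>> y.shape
(3, 11, 11)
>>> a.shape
(13,)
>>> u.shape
(11, 7)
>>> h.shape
(3, 11, 7)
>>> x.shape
(11, 11)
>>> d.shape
(11, 13)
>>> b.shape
(7, 11, 11)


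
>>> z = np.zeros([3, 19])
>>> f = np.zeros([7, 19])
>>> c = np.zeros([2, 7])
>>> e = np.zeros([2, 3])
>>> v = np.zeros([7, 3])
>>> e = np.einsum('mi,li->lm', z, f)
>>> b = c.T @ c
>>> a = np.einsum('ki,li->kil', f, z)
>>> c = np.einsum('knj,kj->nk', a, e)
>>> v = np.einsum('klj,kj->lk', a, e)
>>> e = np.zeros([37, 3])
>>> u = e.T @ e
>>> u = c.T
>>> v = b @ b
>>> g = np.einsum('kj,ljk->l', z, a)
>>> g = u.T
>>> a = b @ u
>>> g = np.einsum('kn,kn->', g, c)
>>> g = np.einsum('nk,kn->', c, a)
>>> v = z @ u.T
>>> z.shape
(3, 19)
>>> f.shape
(7, 19)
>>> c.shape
(19, 7)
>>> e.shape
(37, 3)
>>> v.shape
(3, 7)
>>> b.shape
(7, 7)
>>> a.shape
(7, 19)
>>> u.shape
(7, 19)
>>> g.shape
()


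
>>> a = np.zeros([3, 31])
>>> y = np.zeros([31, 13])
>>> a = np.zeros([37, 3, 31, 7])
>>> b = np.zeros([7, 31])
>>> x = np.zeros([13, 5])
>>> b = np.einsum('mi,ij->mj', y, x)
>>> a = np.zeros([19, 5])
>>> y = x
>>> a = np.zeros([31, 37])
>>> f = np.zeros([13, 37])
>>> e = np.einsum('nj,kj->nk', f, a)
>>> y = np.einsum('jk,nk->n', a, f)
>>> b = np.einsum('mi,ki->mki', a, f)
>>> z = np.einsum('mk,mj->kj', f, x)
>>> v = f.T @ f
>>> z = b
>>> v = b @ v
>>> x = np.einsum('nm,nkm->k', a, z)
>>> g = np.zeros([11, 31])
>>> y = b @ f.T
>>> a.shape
(31, 37)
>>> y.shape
(31, 13, 13)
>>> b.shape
(31, 13, 37)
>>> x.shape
(13,)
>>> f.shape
(13, 37)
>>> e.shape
(13, 31)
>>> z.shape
(31, 13, 37)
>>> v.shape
(31, 13, 37)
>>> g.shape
(11, 31)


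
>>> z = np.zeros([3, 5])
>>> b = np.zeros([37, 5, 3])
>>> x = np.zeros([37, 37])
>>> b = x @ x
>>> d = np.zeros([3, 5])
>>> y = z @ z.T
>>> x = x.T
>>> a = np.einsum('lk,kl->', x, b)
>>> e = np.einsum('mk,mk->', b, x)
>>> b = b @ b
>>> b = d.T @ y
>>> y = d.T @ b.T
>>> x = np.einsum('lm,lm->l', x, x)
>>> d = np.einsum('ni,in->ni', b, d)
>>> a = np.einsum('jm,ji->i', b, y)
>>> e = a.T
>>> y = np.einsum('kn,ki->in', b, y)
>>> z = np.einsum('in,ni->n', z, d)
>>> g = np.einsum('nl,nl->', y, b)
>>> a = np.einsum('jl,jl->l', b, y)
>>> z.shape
(5,)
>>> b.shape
(5, 3)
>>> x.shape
(37,)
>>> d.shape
(5, 3)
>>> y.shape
(5, 3)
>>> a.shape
(3,)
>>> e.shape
(5,)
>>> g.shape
()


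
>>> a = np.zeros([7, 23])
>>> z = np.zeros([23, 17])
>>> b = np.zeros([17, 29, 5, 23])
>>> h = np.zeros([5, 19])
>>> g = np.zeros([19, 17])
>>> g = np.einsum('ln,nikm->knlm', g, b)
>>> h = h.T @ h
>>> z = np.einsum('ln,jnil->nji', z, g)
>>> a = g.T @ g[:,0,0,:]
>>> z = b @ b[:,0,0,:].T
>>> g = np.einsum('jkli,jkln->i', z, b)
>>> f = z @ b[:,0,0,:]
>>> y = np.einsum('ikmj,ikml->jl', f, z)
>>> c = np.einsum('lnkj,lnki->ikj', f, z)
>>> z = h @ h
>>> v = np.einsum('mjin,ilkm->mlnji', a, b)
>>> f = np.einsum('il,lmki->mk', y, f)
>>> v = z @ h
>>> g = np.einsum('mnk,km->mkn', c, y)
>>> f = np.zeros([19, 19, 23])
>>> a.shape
(23, 19, 17, 23)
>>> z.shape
(19, 19)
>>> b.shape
(17, 29, 5, 23)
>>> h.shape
(19, 19)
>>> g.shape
(17, 23, 5)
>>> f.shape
(19, 19, 23)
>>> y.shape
(23, 17)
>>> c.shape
(17, 5, 23)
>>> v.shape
(19, 19)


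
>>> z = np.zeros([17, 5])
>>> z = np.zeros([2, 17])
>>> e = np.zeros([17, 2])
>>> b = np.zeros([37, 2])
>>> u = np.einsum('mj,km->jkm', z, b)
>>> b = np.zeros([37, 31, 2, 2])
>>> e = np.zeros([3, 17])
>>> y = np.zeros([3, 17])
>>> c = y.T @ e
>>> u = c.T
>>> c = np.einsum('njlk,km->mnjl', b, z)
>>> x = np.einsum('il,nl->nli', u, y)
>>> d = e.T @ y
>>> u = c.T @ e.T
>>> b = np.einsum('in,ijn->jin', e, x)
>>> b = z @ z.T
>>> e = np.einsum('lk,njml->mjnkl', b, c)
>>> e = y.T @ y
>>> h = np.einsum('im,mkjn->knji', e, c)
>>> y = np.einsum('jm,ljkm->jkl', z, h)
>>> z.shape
(2, 17)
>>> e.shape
(17, 17)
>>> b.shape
(2, 2)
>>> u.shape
(2, 31, 37, 3)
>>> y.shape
(2, 31, 37)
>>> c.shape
(17, 37, 31, 2)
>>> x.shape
(3, 17, 17)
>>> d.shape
(17, 17)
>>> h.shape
(37, 2, 31, 17)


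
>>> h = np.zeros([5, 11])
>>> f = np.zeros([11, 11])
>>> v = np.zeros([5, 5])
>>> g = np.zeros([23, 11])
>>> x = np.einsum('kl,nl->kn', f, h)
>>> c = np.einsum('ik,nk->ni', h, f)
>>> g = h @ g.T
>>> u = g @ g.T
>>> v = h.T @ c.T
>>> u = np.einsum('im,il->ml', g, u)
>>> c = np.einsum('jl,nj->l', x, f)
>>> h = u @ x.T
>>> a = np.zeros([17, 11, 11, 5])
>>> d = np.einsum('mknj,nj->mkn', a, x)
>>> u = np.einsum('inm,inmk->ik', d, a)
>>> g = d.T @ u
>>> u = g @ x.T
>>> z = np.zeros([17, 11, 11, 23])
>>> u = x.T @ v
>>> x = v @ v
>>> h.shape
(23, 11)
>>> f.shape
(11, 11)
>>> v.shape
(11, 11)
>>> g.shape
(11, 11, 5)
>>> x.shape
(11, 11)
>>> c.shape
(5,)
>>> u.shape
(5, 11)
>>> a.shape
(17, 11, 11, 5)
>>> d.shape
(17, 11, 11)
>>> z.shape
(17, 11, 11, 23)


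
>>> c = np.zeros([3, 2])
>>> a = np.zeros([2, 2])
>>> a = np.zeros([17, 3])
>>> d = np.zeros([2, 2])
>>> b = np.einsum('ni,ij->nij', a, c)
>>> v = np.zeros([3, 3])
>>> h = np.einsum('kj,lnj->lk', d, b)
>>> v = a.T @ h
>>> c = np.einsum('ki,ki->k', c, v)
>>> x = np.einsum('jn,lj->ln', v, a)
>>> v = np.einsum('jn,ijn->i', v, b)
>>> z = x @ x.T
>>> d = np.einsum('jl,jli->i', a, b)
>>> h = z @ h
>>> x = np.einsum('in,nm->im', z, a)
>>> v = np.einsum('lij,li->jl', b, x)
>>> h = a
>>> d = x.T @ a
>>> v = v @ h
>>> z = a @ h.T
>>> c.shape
(3,)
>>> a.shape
(17, 3)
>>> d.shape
(3, 3)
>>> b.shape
(17, 3, 2)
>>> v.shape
(2, 3)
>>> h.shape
(17, 3)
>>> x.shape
(17, 3)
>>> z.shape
(17, 17)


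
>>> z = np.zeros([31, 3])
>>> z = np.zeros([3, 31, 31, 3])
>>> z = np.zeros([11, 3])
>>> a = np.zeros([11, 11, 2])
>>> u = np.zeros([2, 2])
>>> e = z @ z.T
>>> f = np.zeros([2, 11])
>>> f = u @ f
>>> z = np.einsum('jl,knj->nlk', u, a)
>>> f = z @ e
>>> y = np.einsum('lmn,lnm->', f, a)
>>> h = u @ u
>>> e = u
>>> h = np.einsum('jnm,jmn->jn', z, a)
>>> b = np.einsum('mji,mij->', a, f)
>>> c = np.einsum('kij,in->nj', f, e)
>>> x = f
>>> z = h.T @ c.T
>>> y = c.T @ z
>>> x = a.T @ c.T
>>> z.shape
(2, 2)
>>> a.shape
(11, 11, 2)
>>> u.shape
(2, 2)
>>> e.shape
(2, 2)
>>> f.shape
(11, 2, 11)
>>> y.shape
(11, 2)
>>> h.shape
(11, 2)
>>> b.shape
()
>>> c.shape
(2, 11)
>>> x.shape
(2, 11, 2)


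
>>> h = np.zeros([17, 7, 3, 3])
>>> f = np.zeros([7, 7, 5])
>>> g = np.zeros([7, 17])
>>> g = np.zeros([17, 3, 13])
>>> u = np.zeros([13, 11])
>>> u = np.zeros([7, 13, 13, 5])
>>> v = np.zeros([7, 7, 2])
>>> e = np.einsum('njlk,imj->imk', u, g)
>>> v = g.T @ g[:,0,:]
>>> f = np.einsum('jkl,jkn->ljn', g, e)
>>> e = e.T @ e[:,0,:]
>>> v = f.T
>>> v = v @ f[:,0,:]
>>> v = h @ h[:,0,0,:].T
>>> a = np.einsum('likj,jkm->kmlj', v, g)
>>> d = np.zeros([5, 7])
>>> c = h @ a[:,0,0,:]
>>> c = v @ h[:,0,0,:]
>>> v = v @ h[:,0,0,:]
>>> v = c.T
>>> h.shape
(17, 7, 3, 3)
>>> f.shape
(13, 17, 5)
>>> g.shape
(17, 3, 13)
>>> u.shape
(7, 13, 13, 5)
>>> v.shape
(3, 3, 7, 17)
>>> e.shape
(5, 3, 5)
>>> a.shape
(3, 13, 17, 17)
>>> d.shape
(5, 7)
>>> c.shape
(17, 7, 3, 3)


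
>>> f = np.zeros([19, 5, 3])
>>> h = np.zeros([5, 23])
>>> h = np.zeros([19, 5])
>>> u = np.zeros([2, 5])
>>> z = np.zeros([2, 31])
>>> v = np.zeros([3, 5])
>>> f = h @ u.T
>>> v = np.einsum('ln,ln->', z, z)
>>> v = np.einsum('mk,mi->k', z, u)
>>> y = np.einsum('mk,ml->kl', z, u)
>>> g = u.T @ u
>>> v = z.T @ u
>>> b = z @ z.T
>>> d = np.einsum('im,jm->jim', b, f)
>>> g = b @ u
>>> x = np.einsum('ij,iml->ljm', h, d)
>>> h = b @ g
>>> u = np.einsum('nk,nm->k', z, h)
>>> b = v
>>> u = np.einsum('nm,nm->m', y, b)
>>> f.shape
(19, 2)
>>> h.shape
(2, 5)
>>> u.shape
(5,)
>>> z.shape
(2, 31)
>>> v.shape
(31, 5)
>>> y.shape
(31, 5)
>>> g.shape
(2, 5)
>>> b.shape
(31, 5)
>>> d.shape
(19, 2, 2)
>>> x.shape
(2, 5, 2)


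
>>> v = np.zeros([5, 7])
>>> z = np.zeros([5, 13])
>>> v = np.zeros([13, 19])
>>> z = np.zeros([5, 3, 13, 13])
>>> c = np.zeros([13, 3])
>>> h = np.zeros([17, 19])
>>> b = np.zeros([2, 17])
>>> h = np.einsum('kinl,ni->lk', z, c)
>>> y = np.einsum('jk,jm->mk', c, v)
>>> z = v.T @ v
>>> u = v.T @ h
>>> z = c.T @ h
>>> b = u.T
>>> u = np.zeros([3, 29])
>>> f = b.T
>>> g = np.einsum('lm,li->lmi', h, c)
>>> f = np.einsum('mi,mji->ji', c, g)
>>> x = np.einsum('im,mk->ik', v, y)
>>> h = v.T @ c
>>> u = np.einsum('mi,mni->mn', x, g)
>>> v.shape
(13, 19)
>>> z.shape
(3, 5)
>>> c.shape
(13, 3)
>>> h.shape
(19, 3)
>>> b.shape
(5, 19)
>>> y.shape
(19, 3)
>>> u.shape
(13, 5)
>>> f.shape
(5, 3)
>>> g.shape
(13, 5, 3)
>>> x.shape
(13, 3)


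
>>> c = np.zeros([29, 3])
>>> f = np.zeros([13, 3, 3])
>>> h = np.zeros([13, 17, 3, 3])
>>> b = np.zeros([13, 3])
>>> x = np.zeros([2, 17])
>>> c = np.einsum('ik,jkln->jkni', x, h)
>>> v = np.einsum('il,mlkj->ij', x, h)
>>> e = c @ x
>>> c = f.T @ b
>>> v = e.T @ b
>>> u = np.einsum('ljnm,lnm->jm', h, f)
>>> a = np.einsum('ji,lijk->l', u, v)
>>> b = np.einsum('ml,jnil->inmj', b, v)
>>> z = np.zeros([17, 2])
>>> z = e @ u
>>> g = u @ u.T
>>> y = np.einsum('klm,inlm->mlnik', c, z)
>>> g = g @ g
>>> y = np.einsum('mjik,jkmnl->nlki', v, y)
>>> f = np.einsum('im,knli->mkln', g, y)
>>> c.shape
(3, 3, 3)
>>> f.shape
(17, 13, 3, 3)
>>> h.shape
(13, 17, 3, 3)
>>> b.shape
(17, 3, 13, 17)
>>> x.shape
(2, 17)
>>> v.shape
(17, 3, 17, 3)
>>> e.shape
(13, 17, 3, 17)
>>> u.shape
(17, 3)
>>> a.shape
(17,)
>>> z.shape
(13, 17, 3, 3)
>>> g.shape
(17, 17)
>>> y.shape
(13, 3, 3, 17)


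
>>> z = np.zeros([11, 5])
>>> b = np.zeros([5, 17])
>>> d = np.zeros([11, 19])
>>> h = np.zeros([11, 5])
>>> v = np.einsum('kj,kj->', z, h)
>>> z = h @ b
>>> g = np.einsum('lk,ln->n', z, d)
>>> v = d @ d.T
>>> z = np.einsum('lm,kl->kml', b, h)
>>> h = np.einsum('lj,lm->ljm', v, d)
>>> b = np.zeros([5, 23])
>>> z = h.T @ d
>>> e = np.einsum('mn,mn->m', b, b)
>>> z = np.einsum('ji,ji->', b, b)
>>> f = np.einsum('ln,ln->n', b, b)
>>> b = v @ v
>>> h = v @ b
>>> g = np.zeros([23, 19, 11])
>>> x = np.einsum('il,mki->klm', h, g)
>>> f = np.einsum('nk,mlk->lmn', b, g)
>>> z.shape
()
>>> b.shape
(11, 11)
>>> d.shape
(11, 19)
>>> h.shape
(11, 11)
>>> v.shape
(11, 11)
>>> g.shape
(23, 19, 11)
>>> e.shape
(5,)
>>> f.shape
(19, 23, 11)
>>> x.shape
(19, 11, 23)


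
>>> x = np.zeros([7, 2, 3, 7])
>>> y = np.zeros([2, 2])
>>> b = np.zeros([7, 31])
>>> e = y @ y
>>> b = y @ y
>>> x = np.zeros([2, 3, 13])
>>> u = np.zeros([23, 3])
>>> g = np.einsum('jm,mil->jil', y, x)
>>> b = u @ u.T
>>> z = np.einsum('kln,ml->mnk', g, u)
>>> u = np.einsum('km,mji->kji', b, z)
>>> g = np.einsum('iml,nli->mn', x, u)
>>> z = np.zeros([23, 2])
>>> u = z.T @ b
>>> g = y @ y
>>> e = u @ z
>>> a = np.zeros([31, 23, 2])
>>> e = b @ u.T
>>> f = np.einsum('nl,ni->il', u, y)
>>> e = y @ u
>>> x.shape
(2, 3, 13)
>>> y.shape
(2, 2)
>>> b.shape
(23, 23)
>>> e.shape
(2, 23)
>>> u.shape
(2, 23)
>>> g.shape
(2, 2)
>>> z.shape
(23, 2)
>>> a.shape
(31, 23, 2)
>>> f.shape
(2, 23)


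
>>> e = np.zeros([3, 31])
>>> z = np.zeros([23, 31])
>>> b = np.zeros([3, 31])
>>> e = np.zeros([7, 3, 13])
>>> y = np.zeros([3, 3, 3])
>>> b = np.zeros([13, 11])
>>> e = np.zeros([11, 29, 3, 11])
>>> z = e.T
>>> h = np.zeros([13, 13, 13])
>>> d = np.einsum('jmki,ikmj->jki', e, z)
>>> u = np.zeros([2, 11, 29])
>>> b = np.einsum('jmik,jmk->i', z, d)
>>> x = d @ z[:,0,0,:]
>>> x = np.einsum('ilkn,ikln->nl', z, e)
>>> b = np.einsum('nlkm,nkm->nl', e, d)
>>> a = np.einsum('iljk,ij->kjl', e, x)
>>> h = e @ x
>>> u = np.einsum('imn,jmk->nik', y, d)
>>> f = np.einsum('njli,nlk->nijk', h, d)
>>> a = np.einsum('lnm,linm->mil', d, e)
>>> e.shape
(11, 29, 3, 11)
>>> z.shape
(11, 3, 29, 11)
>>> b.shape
(11, 29)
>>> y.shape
(3, 3, 3)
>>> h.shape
(11, 29, 3, 3)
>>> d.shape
(11, 3, 11)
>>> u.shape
(3, 3, 11)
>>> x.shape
(11, 3)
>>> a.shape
(11, 29, 11)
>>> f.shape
(11, 3, 29, 11)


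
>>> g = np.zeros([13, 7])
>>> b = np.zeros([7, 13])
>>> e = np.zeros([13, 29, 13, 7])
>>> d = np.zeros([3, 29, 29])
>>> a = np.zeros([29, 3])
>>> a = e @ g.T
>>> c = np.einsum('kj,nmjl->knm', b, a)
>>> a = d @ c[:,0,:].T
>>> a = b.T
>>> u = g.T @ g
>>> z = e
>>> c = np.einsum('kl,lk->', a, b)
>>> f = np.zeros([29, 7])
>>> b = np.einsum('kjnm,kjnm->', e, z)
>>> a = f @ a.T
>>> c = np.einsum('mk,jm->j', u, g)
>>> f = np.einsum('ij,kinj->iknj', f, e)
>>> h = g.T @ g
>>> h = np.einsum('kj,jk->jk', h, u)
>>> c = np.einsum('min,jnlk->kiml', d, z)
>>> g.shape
(13, 7)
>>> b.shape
()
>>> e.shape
(13, 29, 13, 7)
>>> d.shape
(3, 29, 29)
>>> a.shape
(29, 13)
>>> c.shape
(7, 29, 3, 13)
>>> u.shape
(7, 7)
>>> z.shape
(13, 29, 13, 7)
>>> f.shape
(29, 13, 13, 7)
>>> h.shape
(7, 7)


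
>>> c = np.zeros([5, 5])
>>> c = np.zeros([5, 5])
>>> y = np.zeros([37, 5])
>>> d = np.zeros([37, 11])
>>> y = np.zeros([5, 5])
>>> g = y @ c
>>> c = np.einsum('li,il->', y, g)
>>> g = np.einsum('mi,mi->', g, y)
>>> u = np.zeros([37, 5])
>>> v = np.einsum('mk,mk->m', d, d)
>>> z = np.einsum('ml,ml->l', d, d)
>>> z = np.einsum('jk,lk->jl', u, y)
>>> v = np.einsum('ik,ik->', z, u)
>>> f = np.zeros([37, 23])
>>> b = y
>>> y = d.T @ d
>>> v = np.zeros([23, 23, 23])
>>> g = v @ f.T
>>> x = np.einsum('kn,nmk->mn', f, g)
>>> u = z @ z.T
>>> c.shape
()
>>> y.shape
(11, 11)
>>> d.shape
(37, 11)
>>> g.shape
(23, 23, 37)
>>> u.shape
(37, 37)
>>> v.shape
(23, 23, 23)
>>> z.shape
(37, 5)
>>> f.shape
(37, 23)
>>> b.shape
(5, 5)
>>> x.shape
(23, 23)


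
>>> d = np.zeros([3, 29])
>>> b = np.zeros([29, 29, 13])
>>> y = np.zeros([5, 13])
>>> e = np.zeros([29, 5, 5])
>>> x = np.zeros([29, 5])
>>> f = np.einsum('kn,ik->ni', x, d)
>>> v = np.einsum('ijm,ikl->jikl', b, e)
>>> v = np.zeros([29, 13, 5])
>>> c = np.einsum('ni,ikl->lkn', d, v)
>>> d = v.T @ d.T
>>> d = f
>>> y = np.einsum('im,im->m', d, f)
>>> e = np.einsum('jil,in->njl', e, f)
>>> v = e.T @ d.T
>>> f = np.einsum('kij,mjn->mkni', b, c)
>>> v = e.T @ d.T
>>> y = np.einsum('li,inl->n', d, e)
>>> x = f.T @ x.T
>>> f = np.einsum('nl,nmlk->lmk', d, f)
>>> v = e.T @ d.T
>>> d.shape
(5, 3)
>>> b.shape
(29, 29, 13)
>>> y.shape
(29,)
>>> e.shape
(3, 29, 5)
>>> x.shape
(29, 3, 29, 29)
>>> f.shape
(3, 29, 29)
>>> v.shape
(5, 29, 5)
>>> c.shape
(5, 13, 3)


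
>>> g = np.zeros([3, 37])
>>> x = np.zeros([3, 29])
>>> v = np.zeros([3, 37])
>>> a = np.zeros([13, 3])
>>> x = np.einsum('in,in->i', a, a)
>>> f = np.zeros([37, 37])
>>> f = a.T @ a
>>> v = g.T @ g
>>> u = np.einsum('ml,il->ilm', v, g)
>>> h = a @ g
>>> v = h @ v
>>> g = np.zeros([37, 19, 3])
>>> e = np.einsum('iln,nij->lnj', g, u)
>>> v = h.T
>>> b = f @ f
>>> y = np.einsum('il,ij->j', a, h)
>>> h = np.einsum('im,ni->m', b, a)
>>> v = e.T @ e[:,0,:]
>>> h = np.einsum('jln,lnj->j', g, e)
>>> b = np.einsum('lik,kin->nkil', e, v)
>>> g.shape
(37, 19, 3)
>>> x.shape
(13,)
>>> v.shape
(37, 3, 37)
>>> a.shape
(13, 3)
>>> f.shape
(3, 3)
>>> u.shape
(3, 37, 37)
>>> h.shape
(37,)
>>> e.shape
(19, 3, 37)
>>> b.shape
(37, 37, 3, 19)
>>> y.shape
(37,)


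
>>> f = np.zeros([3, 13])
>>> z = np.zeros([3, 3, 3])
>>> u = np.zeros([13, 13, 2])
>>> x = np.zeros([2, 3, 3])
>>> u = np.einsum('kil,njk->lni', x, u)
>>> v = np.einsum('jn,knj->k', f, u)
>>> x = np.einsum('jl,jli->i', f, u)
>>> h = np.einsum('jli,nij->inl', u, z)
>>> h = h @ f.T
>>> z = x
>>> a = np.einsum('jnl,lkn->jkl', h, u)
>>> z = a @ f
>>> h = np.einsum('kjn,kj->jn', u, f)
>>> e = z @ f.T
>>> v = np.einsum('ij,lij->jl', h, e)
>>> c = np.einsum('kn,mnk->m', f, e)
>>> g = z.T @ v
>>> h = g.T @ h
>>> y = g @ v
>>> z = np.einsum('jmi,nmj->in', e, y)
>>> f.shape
(3, 13)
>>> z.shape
(3, 13)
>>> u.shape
(3, 13, 3)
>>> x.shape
(3,)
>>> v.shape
(3, 3)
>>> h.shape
(3, 13, 3)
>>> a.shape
(3, 13, 3)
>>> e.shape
(3, 13, 3)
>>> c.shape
(3,)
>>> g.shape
(13, 13, 3)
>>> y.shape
(13, 13, 3)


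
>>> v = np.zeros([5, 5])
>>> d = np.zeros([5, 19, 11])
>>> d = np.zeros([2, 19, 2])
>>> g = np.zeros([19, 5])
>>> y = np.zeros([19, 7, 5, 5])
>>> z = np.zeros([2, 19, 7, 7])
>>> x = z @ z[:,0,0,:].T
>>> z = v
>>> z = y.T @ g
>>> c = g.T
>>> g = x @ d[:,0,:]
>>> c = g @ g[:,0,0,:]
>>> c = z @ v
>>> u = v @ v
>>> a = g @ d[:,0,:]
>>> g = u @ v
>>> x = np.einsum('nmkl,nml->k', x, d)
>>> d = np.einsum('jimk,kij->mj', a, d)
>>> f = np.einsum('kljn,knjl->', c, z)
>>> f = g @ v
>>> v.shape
(5, 5)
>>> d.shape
(7, 2)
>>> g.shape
(5, 5)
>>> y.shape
(19, 7, 5, 5)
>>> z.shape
(5, 5, 7, 5)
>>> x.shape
(7,)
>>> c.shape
(5, 5, 7, 5)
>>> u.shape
(5, 5)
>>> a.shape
(2, 19, 7, 2)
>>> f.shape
(5, 5)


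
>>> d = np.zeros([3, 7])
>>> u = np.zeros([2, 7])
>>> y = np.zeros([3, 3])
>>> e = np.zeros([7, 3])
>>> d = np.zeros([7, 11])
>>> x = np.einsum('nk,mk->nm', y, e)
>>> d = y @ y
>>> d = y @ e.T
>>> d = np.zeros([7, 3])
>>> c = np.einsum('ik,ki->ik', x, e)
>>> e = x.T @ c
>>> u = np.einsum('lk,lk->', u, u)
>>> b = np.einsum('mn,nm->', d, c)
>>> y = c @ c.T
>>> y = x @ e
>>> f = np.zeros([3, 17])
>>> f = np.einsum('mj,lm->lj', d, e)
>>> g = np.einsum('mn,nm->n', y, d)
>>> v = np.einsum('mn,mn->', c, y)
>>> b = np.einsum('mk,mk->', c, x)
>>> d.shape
(7, 3)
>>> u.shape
()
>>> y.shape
(3, 7)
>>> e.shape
(7, 7)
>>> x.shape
(3, 7)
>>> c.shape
(3, 7)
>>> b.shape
()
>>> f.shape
(7, 3)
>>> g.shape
(7,)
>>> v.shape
()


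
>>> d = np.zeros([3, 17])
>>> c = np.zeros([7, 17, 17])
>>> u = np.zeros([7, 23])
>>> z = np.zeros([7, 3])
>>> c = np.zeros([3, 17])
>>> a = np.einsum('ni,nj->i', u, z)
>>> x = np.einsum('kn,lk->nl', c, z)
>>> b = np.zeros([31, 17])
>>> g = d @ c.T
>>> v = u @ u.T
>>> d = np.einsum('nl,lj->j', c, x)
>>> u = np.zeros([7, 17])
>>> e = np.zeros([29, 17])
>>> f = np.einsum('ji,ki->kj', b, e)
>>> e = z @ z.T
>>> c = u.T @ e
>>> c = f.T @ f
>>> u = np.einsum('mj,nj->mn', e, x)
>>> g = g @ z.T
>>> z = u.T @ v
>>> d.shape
(7,)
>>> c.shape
(31, 31)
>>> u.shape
(7, 17)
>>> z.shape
(17, 7)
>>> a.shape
(23,)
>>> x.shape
(17, 7)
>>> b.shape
(31, 17)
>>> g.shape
(3, 7)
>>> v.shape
(7, 7)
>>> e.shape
(7, 7)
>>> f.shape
(29, 31)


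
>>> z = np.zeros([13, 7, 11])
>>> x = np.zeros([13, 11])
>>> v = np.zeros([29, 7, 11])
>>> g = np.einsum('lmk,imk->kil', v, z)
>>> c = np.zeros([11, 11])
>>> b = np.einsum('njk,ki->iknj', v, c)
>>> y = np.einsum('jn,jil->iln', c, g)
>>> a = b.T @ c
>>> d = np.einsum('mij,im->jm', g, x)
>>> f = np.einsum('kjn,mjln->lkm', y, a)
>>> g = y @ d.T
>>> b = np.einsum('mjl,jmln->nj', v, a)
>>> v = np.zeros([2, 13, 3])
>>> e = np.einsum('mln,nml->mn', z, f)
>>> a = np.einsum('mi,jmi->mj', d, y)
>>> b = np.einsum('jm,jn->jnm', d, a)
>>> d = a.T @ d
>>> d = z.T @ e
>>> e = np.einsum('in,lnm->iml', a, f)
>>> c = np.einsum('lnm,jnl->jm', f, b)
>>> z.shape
(13, 7, 11)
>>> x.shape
(13, 11)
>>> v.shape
(2, 13, 3)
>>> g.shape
(13, 29, 29)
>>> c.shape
(29, 7)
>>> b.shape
(29, 13, 11)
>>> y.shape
(13, 29, 11)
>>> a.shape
(29, 13)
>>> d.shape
(11, 7, 11)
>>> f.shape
(11, 13, 7)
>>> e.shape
(29, 7, 11)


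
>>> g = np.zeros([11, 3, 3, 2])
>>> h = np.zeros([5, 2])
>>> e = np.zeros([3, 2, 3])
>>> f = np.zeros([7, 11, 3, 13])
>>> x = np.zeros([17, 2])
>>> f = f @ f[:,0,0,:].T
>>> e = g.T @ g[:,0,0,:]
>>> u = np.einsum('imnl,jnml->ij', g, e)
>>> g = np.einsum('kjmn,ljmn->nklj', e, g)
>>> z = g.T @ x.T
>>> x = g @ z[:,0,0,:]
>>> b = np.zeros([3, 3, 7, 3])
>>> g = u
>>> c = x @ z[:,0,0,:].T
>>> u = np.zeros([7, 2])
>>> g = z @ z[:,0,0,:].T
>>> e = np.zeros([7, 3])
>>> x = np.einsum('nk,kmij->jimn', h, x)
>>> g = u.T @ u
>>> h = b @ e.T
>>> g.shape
(2, 2)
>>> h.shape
(3, 3, 7, 7)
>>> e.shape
(7, 3)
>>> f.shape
(7, 11, 3, 7)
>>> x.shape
(17, 11, 2, 5)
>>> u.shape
(7, 2)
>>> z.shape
(3, 11, 2, 17)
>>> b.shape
(3, 3, 7, 3)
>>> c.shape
(2, 2, 11, 3)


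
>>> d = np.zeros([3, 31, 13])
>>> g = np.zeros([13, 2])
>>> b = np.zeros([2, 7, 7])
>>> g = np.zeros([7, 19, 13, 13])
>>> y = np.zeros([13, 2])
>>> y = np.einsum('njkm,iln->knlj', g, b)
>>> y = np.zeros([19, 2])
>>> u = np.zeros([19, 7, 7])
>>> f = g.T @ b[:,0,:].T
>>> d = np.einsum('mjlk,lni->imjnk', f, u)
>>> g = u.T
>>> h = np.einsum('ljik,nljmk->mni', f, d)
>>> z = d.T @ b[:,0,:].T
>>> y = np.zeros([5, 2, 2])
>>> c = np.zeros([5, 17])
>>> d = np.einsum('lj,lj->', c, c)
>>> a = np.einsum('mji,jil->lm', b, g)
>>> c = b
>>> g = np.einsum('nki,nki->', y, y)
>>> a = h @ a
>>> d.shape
()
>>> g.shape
()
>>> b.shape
(2, 7, 7)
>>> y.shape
(5, 2, 2)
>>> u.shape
(19, 7, 7)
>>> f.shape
(13, 13, 19, 2)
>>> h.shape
(7, 7, 19)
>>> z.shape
(2, 7, 13, 13, 2)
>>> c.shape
(2, 7, 7)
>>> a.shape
(7, 7, 2)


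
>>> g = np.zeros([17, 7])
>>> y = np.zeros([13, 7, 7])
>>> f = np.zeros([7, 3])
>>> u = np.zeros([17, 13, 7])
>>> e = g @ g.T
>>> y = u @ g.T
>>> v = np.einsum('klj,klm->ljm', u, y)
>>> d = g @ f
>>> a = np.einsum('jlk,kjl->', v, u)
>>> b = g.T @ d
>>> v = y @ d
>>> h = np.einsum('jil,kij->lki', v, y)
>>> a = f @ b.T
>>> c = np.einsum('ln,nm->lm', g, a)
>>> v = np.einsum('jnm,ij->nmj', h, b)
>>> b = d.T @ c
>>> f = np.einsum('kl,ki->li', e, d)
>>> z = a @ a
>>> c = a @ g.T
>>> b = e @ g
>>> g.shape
(17, 7)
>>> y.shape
(17, 13, 17)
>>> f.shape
(17, 3)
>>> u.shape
(17, 13, 7)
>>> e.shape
(17, 17)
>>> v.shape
(17, 13, 3)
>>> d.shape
(17, 3)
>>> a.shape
(7, 7)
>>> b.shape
(17, 7)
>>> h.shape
(3, 17, 13)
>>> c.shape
(7, 17)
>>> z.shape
(7, 7)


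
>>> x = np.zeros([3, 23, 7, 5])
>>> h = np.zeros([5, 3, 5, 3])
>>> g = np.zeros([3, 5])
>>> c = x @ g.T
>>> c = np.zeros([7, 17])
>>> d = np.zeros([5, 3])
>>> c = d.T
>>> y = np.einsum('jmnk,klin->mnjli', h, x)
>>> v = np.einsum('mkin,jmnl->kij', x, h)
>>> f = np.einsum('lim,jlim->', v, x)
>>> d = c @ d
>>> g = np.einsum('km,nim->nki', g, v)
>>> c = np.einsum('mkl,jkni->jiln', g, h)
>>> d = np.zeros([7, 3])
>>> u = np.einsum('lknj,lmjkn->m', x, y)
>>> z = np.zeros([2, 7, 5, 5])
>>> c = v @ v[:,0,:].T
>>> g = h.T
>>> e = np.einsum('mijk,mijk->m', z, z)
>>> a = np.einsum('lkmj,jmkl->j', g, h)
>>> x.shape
(3, 23, 7, 5)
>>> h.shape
(5, 3, 5, 3)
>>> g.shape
(3, 5, 3, 5)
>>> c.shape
(23, 7, 23)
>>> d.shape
(7, 3)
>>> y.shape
(3, 5, 5, 23, 7)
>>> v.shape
(23, 7, 5)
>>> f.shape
()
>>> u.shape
(5,)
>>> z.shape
(2, 7, 5, 5)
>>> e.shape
(2,)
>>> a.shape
(5,)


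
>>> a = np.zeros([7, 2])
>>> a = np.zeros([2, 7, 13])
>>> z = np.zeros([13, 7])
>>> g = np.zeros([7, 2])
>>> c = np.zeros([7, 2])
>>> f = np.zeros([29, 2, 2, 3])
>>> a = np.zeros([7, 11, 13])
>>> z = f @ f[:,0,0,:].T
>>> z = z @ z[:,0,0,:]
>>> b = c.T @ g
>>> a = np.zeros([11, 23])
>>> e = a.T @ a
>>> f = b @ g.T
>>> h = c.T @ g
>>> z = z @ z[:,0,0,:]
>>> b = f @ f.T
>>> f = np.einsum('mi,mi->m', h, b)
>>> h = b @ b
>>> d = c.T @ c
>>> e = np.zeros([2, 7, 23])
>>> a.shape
(11, 23)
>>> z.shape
(29, 2, 2, 29)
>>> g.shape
(7, 2)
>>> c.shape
(7, 2)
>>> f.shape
(2,)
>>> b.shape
(2, 2)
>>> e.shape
(2, 7, 23)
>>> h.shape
(2, 2)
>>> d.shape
(2, 2)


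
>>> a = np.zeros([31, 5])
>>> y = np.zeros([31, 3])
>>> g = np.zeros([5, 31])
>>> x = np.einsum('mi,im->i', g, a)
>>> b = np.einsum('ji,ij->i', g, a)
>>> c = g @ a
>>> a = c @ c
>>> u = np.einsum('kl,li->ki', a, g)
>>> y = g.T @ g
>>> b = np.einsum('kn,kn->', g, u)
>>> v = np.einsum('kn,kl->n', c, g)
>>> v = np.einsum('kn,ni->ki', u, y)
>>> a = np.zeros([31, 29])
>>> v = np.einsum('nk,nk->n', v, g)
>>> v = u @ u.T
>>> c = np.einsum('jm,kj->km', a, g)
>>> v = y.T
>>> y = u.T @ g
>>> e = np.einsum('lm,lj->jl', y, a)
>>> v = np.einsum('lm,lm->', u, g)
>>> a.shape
(31, 29)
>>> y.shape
(31, 31)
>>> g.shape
(5, 31)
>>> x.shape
(31,)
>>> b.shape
()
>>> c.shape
(5, 29)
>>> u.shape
(5, 31)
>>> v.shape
()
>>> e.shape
(29, 31)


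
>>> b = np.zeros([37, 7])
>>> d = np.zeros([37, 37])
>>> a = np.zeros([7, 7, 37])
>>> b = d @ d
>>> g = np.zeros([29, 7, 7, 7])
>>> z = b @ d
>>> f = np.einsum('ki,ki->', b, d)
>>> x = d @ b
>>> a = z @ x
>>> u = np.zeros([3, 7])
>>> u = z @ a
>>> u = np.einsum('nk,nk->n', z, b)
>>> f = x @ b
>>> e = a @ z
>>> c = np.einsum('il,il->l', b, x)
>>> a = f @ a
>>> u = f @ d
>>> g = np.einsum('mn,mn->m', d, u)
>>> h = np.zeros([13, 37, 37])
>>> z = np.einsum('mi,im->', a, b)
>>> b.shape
(37, 37)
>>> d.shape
(37, 37)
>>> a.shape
(37, 37)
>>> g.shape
(37,)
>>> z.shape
()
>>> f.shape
(37, 37)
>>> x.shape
(37, 37)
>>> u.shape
(37, 37)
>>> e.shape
(37, 37)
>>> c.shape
(37,)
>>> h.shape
(13, 37, 37)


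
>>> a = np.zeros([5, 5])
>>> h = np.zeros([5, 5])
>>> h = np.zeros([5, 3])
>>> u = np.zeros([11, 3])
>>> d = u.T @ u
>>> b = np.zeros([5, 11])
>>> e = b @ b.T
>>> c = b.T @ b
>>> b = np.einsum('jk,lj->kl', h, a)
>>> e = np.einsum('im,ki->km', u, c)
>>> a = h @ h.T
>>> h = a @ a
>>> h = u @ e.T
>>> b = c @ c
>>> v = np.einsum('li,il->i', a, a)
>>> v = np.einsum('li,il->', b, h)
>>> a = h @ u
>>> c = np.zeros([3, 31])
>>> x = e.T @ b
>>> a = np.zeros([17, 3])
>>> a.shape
(17, 3)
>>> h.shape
(11, 11)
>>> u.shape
(11, 3)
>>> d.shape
(3, 3)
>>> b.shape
(11, 11)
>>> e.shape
(11, 3)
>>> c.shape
(3, 31)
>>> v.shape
()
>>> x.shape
(3, 11)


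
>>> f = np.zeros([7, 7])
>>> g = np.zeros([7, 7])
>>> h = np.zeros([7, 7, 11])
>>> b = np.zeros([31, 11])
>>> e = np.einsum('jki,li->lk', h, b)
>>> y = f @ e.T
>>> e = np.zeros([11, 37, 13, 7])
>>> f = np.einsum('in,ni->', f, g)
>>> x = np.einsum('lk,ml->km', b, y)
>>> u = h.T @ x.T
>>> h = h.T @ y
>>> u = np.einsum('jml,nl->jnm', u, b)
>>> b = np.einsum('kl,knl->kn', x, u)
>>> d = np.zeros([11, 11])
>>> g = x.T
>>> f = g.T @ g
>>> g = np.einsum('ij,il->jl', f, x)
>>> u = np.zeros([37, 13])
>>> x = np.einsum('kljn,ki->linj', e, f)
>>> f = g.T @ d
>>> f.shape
(7, 11)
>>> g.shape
(11, 7)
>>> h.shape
(11, 7, 31)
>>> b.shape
(11, 31)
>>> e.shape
(11, 37, 13, 7)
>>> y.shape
(7, 31)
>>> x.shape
(37, 11, 7, 13)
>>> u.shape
(37, 13)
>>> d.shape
(11, 11)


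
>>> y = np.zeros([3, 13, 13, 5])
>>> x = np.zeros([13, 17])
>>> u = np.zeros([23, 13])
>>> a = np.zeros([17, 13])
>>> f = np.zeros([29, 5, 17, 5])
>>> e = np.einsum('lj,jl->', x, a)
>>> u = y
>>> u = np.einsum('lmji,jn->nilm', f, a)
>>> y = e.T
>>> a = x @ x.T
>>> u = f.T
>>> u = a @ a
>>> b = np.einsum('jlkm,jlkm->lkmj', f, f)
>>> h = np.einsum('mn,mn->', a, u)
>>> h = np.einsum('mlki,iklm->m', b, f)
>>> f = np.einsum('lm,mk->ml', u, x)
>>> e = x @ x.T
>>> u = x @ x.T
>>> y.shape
()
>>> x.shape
(13, 17)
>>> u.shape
(13, 13)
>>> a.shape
(13, 13)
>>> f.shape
(13, 13)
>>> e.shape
(13, 13)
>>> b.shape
(5, 17, 5, 29)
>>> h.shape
(5,)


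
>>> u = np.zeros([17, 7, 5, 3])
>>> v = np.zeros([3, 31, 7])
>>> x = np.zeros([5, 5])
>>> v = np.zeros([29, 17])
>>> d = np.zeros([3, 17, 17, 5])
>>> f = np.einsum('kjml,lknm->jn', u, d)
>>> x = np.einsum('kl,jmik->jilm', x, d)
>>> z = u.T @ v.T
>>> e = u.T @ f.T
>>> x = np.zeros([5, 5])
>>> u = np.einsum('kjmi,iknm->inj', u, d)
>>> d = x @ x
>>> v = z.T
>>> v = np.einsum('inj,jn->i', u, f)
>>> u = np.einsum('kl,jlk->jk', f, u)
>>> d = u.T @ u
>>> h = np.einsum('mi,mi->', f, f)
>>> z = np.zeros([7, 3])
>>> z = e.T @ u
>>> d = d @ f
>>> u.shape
(3, 7)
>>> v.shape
(3,)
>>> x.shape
(5, 5)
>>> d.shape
(7, 17)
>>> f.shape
(7, 17)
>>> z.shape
(7, 7, 5, 7)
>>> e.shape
(3, 5, 7, 7)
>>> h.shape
()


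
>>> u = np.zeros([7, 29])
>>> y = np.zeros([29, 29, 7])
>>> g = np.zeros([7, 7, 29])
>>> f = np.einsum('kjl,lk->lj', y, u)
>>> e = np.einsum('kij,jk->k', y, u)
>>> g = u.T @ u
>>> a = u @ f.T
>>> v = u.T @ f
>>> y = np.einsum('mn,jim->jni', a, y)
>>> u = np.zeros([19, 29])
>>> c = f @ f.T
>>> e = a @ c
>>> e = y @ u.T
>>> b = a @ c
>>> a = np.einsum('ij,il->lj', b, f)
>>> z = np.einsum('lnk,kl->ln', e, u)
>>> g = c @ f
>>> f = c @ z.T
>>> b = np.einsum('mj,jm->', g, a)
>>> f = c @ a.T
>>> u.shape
(19, 29)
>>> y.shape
(29, 7, 29)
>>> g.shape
(7, 29)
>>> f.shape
(7, 29)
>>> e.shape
(29, 7, 19)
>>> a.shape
(29, 7)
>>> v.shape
(29, 29)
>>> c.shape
(7, 7)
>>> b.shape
()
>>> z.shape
(29, 7)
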